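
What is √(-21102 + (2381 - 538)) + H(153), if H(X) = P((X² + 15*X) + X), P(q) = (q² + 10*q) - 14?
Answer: 668843005 + I*√19259 ≈ 6.6884e+8 + 138.78*I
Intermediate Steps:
P(q) = -14 + q² + 10*q
H(X) = -14 + (X² + 16*X)² + 10*X² + 160*X (H(X) = -14 + ((X² + 15*X) + X)² + 10*((X² + 15*X) + X) = -14 + (X² + 16*X)² + 10*(X² + 16*X) = -14 + (X² + 16*X)² + (10*X² + 160*X) = -14 + (X² + 16*X)² + 10*X² + 160*X)
√(-21102 + (2381 - 538)) + H(153) = √(-21102 + (2381 - 538)) + (-14 + 153²*(16 + 153)² + 10*153*(16 + 153)) = √(-21102 + 1843) + (-14 + 23409*169² + 10*153*169) = √(-19259) + (-14 + 23409*28561 + 258570) = I*√19259 + (-14 + 668584449 + 258570) = I*√19259 + 668843005 = 668843005 + I*√19259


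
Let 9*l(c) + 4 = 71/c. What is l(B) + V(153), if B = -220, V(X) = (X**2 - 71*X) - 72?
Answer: 8232523/660 ≈ 12474.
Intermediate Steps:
V(X) = -72 + X**2 - 71*X
l(c) = -4/9 + 71/(9*c) (l(c) = -4/9 + (71/c)/9 = -4/9 + 71/(9*c))
l(B) + V(153) = (1/9)*(71 - 4*(-220))/(-220) + (-72 + 153**2 - 71*153) = (1/9)*(-1/220)*(71 + 880) + (-72 + 23409 - 10863) = (1/9)*(-1/220)*951 + 12474 = -317/660 + 12474 = 8232523/660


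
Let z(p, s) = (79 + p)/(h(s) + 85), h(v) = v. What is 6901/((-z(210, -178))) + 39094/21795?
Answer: 13999176601/6298755 ≈ 2222.5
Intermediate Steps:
z(p, s) = (79 + p)/(85 + s) (z(p, s) = (79 + p)/(s + 85) = (79 + p)/(85 + s))
6901/((-z(210, -178))) + 39094/21795 = 6901/((-(79 + 210)/(85 - 178))) + 39094/21795 = 6901/((-289/(-93))) + 39094*(1/21795) = 6901/((-(-1)*289/93)) + 39094/21795 = 6901/((-1*(-289/93))) + 39094/21795 = 6901/(289/93) + 39094/21795 = 6901*(93/289) + 39094/21795 = 641793/289 + 39094/21795 = 13999176601/6298755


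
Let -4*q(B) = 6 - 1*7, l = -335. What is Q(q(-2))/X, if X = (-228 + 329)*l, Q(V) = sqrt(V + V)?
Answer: -sqrt(2)/67670 ≈ -2.0899e-5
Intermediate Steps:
q(B) = 1/4 (q(B) = -(6 - 1*7)/4 = -(6 - 7)/4 = -1/4*(-1) = 1/4)
Q(V) = sqrt(2)*sqrt(V) (Q(V) = sqrt(2*V) = sqrt(2)*sqrt(V))
X = -33835 (X = (-228 + 329)*(-335) = 101*(-335) = -33835)
Q(q(-2))/X = (sqrt(2)*sqrt(1/4))/(-33835) = (sqrt(2)*(1/2))*(-1/33835) = (sqrt(2)/2)*(-1/33835) = -sqrt(2)/67670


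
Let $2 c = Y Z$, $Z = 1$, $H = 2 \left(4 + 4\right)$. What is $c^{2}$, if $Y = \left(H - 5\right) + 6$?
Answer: $\frac{289}{4} \approx 72.25$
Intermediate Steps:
$H = 16$ ($H = 2 \cdot 8 = 16$)
$Y = 17$ ($Y = \left(16 - 5\right) + 6 = 11 + 6 = 17$)
$c = \frac{17}{2}$ ($c = \frac{17 \cdot 1}{2} = \frac{1}{2} \cdot 17 = \frac{17}{2} \approx 8.5$)
$c^{2} = \left(\frac{17}{2}\right)^{2} = \frac{289}{4}$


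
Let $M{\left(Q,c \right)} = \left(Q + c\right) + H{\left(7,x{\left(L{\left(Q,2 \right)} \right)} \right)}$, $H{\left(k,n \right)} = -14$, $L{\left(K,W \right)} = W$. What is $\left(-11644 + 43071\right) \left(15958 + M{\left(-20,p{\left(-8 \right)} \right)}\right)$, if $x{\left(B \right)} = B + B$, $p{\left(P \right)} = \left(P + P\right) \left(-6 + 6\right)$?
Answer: $500443548$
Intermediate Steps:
$p{\left(P \right)} = 0$ ($p{\left(P \right)} = 2 P 0 = 0$)
$x{\left(B \right)} = 2 B$
$M{\left(Q,c \right)} = -14 + Q + c$ ($M{\left(Q,c \right)} = \left(Q + c\right) - 14 = -14 + Q + c$)
$\left(-11644 + 43071\right) \left(15958 + M{\left(-20,p{\left(-8 \right)} \right)}\right) = \left(-11644 + 43071\right) \left(15958 - 34\right) = 31427 \left(15958 - 34\right) = 31427 \cdot 15924 = 500443548$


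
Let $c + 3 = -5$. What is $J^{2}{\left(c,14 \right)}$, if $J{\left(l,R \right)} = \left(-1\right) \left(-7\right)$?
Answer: $49$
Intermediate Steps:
$c = -8$ ($c = -3 - 5 = -8$)
$J{\left(l,R \right)} = 7$
$J^{2}{\left(c,14 \right)} = 7^{2} = 49$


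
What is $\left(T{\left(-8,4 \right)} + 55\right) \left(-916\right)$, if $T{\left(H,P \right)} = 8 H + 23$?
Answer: $-12824$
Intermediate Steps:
$T{\left(H,P \right)} = 23 + 8 H$
$\left(T{\left(-8,4 \right)} + 55\right) \left(-916\right) = \left(\left(23 + 8 \left(-8\right)\right) + 55\right) \left(-916\right) = \left(\left(23 - 64\right) + 55\right) \left(-916\right) = \left(-41 + 55\right) \left(-916\right) = 14 \left(-916\right) = -12824$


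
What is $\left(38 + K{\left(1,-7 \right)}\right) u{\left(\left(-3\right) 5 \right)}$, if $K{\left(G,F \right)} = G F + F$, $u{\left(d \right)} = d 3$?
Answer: $-1080$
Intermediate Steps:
$u{\left(d \right)} = 3 d$
$K{\left(G,F \right)} = F + F G$ ($K{\left(G,F \right)} = F G + F = F + F G$)
$\left(38 + K{\left(1,-7 \right)}\right) u{\left(\left(-3\right) 5 \right)} = \left(38 - 7 \left(1 + 1\right)\right) 3 \left(\left(-3\right) 5\right) = \left(38 - 14\right) 3 \left(-15\right) = \left(38 - 14\right) \left(-45\right) = 24 \left(-45\right) = -1080$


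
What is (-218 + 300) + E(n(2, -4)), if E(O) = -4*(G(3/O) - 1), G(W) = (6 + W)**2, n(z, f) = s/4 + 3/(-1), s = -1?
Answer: -2890/169 ≈ -17.101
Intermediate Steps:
n(z, f) = -13/4 (n(z, f) = -1/4 + 3/(-1) = -1*1/4 + 3*(-1) = -1/4 - 3 = -13/4)
E(O) = 4 - 4*(6 + 3/O)**2 (E(O) = -4*((6 + 3/O)**2 - 1) = -4*(-1 + (6 + 3/O)**2) = 4 - 4*(6 + 3/O)**2)
(-218 + 300) + E(n(2, -4)) = (-218 + 300) + (-140 - 144/(-13/4) - 36/(-13/4)**2) = 82 + (-140 - 144*(-4/13) - 36*16/169) = 82 + (-140 + 576/13 - 576/169) = 82 - 16748/169 = -2890/169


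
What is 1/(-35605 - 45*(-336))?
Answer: -1/20485 ≈ -4.8816e-5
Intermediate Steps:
1/(-35605 - 45*(-336)) = 1/(-35605 + 15120) = 1/(-20485) = -1/20485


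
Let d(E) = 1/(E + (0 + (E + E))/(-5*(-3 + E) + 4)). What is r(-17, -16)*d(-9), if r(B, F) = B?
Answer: 544/297 ≈ 1.8316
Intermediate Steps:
d(E) = 1/(E + 2*E/(19 - 5*E)) (d(E) = 1/(E + (0 + 2*E)/((15 - 5*E) + 4)) = 1/(E + (2*E)/(19 - 5*E)) = 1/(E + 2*E/(19 - 5*E)))
r(-17, -16)*d(-9) = -17*(-19 + 5*(-9))/((-9)*(-21 + 5*(-9))) = -(-17)*(-19 - 45)/(9*(-21 - 45)) = -(-17)*(-64)/(9*(-66)) = -(-17)*(-1)*(-64)/(9*66) = -17*(-32/297) = 544/297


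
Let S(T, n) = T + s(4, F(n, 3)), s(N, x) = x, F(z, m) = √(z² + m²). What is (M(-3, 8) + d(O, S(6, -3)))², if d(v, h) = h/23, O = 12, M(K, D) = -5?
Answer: 11899/529 - 654*√2/529 ≈ 20.745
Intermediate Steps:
F(z, m) = √(m² + z²)
S(T, n) = T + √(9 + n²) (S(T, n) = T + √(3² + n²) = T + √(9 + n²))
d(v, h) = h/23 (d(v, h) = h*(1/23) = h/23)
(M(-3, 8) + d(O, S(6, -3)))² = (-5 + (6 + √(9 + (-3)²))/23)² = (-5 + (6 + √(9 + 9))/23)² = (-5 + (6 + √18)/23)² = (-5 + (6 + 3*√2)/23)² = (-5 + (6/23 + 3*√2/23))² = (-109/23 + 3*√2/23)²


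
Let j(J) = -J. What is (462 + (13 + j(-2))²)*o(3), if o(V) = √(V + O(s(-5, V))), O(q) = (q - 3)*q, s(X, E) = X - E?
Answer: 687*√91 ≈ 6553.6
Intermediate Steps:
O(q) = q*(-3 + q) (O(q) = (-3 + q)*q = q*(-3 + q))
o(V) = √(V + (-8 - V)*(-5 - V)) (o(V) = √(V + (-5 - V)*(-3 + (-5 - V))) = √(V + (-5 - V)*(-8 - V)) = √(V + (-8 - V)*(-5 - V)))
(462 + (13 + j(-2))²)*o(3) = (462 + (13 - 1*(-2))²)*√(3 + (5 + 3)*(8 + 3)) = (462 + (13 + 2)²)*√(3 + 8*11) = (462 + 15²)*√(3 + 88) = (462 + 225)*√91 = 687*√91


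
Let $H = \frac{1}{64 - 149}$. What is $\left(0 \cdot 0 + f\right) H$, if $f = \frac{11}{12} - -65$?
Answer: $- \frac{791}{1020} \approx -0.77549$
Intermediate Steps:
$H = - \frac{1}{85}$ ($H = \frac{1}{-85} = - \frac{1}{85} \approx -0.011765$)
$f = \frac{791}{12}$ ($f = 11 \cdot \frac{1}{12} + 65 = \frac{11}{12} + 65 = \frac{791}{12} \approx 65.917$)
$\left(0 \cdot 0 + f\right) H = \left(0 \cdot 0 + \frac{791}{12}\right) \left(- \frac{1}{85}\right) = \left(0 + \frac{791}{12}\right) \left(- \frac{1}{85}\right) = \frac{791}{12} \left(- \frac{1}{85}\right) = - \frac{791}{1020}$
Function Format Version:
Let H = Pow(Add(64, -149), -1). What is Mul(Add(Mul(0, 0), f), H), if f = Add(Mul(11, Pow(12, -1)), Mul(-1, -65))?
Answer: Rational(-791, 1020) ≈ -0.77549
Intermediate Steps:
H = Rational(-1, 85) (H = Pow(-85, -1) = Rational(-1, 85) ≈ -0.011765)
f = Rational(791, 12) (f = Add(Mul(11, Rational(1, 12)), 65) = Add(Rational(11, 12), 65) = Rational(791, 12) ≈ 65.917)
Mul(Add(Mul(0, 0), f), H) = Mul(Add(Mul(0, 0), Rational(791, 12)), Rational(-1, 85)) = Mul(Add(0, Rational(791, 12)), Rational(-1, 85)) = Mul(Rational(791, 12), Rational(-1, 85)) = Rational(-791, 1020)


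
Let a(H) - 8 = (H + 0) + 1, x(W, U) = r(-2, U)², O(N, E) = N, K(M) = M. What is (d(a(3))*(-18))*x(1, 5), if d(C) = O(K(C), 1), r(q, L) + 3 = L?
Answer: -864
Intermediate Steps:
r(q, L) = -3 + L
x(W, U) = (-3 + U)²
a(H) = 9 + H (a(H) = 8 + ((H + 0) + 1) = 8 + (H + 1) = 8 + (1 + H) = 9 + H)
d(C) = C
(d(a(3))*(-18))*x(1, 5) = ((9 + 3)*(-18))*(-3 + 5)² = (12*(-18))*2² = -216*4 = -864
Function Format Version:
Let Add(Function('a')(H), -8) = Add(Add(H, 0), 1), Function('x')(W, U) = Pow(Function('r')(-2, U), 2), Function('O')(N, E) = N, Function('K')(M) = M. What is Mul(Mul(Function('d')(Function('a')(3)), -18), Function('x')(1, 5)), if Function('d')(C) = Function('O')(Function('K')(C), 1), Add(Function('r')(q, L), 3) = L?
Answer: -864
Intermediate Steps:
Function('r')(q, L) = Add(-3, L)
Function('x')(W, U) = Pow(Add(-3, U), 2)
Function('a')(H) = Add(9, H) (Function('a')(H) = Add(8, Add(Add(H, 0), 1)) = Add(8, Add(H, 1)) = Add(8, Add(1, H)) = Add(9, H))
Function('d')(C) = C
Mul(Mul(Function('d')(Function('a')(3)), -18), Function('x')(1, 5)) = Mul(Mul(Add(9, 3), -18), Pow(Add(-3, 5), 2)) = Mul(Mul(12, -18), Pow(2, 2)) = Mul(-216, 4) = -864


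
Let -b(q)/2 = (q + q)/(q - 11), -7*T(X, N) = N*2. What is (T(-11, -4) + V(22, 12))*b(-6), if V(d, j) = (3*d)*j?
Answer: -133248/119 ≈ -1119.7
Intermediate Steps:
V(d, j) = 3*d*j
T(X, N) = -2*N/7 (T(X, N) = -N*2/7 = -2*N/7)
b(q) = -4*q/(-11 + q) (b(q) = -2*(q + q)/(q - 11) = -2*2*q/(-11 + q) = -4*q/(-11 + q))
(T(-11, -4) + V(22, 12))*b(-6) = (-2/7*(-4) + 3*22*12)*(-4*(-6)/(-11 - 6)) = (8/7 + 792)*(-4*(-6)/(-17)) = 5552*(-4*(-6)*(-1/17))/7 = (5552/7)*(-24/17) = -133248/119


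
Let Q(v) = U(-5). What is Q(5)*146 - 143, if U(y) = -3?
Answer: -581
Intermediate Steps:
Q(v) = -3
Q(5)*146 - 143 = -3*146 - 143 = -438 - 143 = -581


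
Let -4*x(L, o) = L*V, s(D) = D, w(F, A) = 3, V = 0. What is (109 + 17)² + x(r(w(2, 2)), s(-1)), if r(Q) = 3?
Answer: 15876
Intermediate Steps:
x(L, o) = 0 (x(L, o) = -L*0/4 = -¼*0 = 0)
(109 + 17)² + x(r(w(2, 2)), s(-1)) = (109 + 17)² + 0 = 126² + 0 = 15876 + 0 = 15876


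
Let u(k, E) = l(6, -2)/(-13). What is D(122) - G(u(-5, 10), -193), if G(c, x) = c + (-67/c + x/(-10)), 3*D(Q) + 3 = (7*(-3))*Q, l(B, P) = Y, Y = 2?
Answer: -85127/65 ≈ -1309.6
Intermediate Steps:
l(B, P) = 2
D(Q) = -1 - 7*Q (D(Q) = -1 + ((7*(-3))*Q)/3 = -1 + (-21*Q)/3 = -1 - 7*Q)
u(k, E) = -2/13 (u(k, E) = 2/(-13) = 2*(-1/13) = -2/13)
G(c, x) = c - 67/c - x/10 (G(c, x) = c + (-67/c + x*(-⅒)) = c + (-67/c - x/10) = c - 67/c - x/10)
D(122) - G(u(-5, 10), -193) = (-1 - 7*122) - (-2/13 - 67/(-2/13) - ⅒*(-193)) = (-1 - 854) - (-2/13 - 67*(-13/2) + 193/10) = -855 - (-2/13 + 871/2 + 193/10) = -855 - 1*29552/65 = -855 - 29552/65 = -85127/65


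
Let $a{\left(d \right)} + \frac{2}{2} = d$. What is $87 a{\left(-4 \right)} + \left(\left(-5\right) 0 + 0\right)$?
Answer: $-435$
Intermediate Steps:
$a{\left(d \right)} = -1 + d$
$87 a{\left(-4 \right)} + \left(\left(-5\right) 0 + 0\right) = 87 \left(-1 - 4\right) + \left(\left(-5\right) 0 + 0\right) = 87 \left(-5\right) + \left(0 + 0\right) = -435 + 0 = -435$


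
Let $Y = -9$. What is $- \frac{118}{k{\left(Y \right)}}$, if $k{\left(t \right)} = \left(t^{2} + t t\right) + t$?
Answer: $- \frac{118}{153} \approx -0.77124$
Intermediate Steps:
$k{\left(t \right)} = t + 2 t^{2}$ ($k{\left(t \right)} = \left(t^{2} + t^{2}\right) + t = 2 t^{2} + t = t + 2 t^{2}$)
$- \frac{118}{k{\left(Y \right)}} = - \frac{118}{\left(-9\right) \left(1 + 2 \left(-9\right)\right)} = - \frac{118}{\left(-9\right) \left(1 - 18\right)} = - \frac{118}{\left(-9\right) \left(-17\right)} = - \frac{118}{153}$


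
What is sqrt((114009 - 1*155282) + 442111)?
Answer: sqrt(400838) ≈ 633.12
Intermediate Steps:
sqrt((114009 - 1*155282) + 442111) = sqrt((114009 - 155282) + 442111) = sqrt(-41273 + 442111) = sqrt(400838)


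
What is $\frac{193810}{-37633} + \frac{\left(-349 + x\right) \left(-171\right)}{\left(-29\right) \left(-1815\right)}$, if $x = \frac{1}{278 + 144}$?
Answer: $- \frac{1119046207463}{278634355670} \approx -4.0162$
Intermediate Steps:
$x = \frac{1}{422} \approx 0.0023697$
$\frac{193810}{-37633} + \frac{\left(-349 + x\right) \left(-171\right)}{\left(-29\right) \left(-1815\right)} = \frac{193810}{-37633} + \frac{\left(-349 + \frac{1}{422}\right) \left(-171\right)}{\left(-29\right) \left(-1815\right)} = 193810 \left(- \frac{1}{37633}\right) + \frac{\left(- \frac{147277}{422}\right) \left(-171\right)}{52635} = - \frac{193810}{37633} + \frac{25184367}{422} \cdot \frac{1}{52635} = - \frac{193810}{37633} + \frac{8394789}{7403990} = - \frac{1119046207463}{278634355670}$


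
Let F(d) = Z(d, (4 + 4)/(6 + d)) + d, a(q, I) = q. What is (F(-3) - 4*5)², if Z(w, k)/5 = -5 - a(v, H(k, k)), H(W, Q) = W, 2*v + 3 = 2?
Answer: 8281/4 ≈ 2070.3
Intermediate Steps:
v = -½ (v = -3/2 + (½)*2 = -3/2 + 1 = -½ ≈ -0.50000)
Z(w, k) = -45/2 (Z(w, k) = 5*(-5 - 1*(-½)) = 5*(-5 + ½) = 5*(-9/2) = -45/2)
F(d) = -45/2 + d
(F(-3) - 4*5)² = ((-45/2 - 3) - 4*5)² = (-51/2 - 20)² = (-91/2)² = 8281/4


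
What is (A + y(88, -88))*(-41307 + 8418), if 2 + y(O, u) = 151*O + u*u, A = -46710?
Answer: 844589520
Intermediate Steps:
y(O, u) = -2 + u**2 + 151*O (y(O, u) = -2 + (151*O + u*u) = -2 + (151*O + u**2) = -2 + (u**2 + 151*O) = -2 + u**2 + 151*O)
(A + y(88, -88))*(-41307 + 8418) = (-46710 + (-2 + (-88)**2 + 151*88))*(-41307 + 8418) = (-46710 + (-2 + 7744 + 13288))*(-32889) = (-46710 + 21030)*(-32889) = -25680*(-32889) = 844589520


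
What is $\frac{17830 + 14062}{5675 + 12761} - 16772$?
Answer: $- \frac{77294175}{4609} \approx -16770.0$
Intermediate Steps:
$\frac{17830 + 14062}{5675 + 12761} - 16772 = \frac{31892}{18436} - 16772 = 31892 \cdot \frac{1}{18436} - 16772 = \frac{7973}{4609} - 16772 = - \frac{77294175}{4609}$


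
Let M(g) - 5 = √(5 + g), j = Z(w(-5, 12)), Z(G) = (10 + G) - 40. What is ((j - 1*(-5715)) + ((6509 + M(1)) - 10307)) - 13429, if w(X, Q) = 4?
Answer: -11533 + √6 ≈ -11531.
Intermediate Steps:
Z(G) = -30 + G
j = -26 (j = -30 + 4 = -26)
M(g) = 5 + √(5 + g)
((j - 1*(-5715)) + ((6509 + M(1)) - 10307)) - 13429 = ((-26 - 1*(-5715)) + ((6509 + (5 + √(5 + 1))) - 10307)) - 13429 = ((-26 + 5715) + ((6509 + (5 + √6)) - 10307)) - 13429 = (5689 + ((6514 + √6) - 10307)) - 13429 = (5689 + (-3793 + √6)) - 13429 = (1896 + √6) - 13429 = -11533 + √6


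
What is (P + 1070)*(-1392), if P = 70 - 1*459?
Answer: -947952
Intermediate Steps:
P = -389 (P = 70 - 459 = -389)
(P + 1070)*(-1392) = (-389 + 1070)*(-1392) = 681*(-1392) = -947952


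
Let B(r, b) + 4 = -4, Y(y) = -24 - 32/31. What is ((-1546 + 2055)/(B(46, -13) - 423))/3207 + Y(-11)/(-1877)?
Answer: 1042983209/80427060579 ≈ 0.012968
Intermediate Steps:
Y(y) = -776/31 (Y(y) = -24 - 32/31 = -776/31)
B(r, b) = -8 (B(r, b) = -4 - 4 = -8)
((-1546 + 2055)/(B(46, -13) - 423))/3207 + Y(-11)/(-1877) = ((-1546 + 2055)/(-8 - 423))/3207 - 776/31/(-1877) = (509/(-431))*(1/3207) - 776/31*(-1/1877) = (509*(-1/431))*(1/3207) + 776/58187 = -509/431*1/3207 + 776/58187 = -509/1382217 + 776/58187 = 1042983209/80427060579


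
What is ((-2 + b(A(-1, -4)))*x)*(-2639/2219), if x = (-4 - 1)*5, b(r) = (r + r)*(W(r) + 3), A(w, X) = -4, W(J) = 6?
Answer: -697450/317 ≈ -2200.2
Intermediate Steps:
b(r) = 18*r (b(r) = (r + r)*(6 + 3) = (2*r)*9 = 18*r)
x = -25 (x = -5*5 = -25)
((-2 + b(A(-1, -4)))*x)*(-2639/2219) = ((-2 + 18*(-4))*(-25))*(-2639/2219) = ((-2 - 72)*(-25))*(-2639*1/2219) = -74*(-25)*(-377/317) = 1850*(-377/317) = -697450/317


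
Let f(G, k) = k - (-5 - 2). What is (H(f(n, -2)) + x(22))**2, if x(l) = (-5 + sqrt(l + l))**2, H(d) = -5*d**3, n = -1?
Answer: 313536 + 22240*sqrt(11) ≈ 3.8730e+5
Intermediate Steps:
f(G, k) = 7 + k (f(G, k) = k - 1*(-7) = k + 7 = 7 + k)
x(l) = (-5 + sqrt(2)*sqrt(l))**2 (x(l) = (-5 + sqrt(2*l))**2 = (-5 + sqrt(2)*sqrt(l))**2)
(H(f(n, -2)) + x(22))**2 = (-5*(7 - 2)**3 + (-5 + sqrt(2)*sqrt(22))**2)**2 = (-5*5**3 + (-5 + 2*sqrt(11))**2)**2 = (-5*125 + (-5 + 2*sqrt(11))**2)**2 = (-625 + (-5 + 2*sqrt(11))**2)**2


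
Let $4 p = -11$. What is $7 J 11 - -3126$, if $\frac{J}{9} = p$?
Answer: $\frac{4881}{4} \approx 1220.3$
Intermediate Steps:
$p = - \frac{11}{4}$ ($p = \frac{1}{4} \left(-11\right) = - \frac{11}{4} \approx -2.75$)
$J = - \frac{99}{4}$ ($J = 9 \left(- \frac{11}{4}\right) = - \frac{99}{4} \approx -24.75$)
$7 J 11 - -3126 = 7 \left(- \frac{99}{4}\right) 11 - -3126 = \left(- \frac{693}{4}\right) 11 + 3126 = - \frac{7623}{4} + 3126 = \frac{4881}{4}$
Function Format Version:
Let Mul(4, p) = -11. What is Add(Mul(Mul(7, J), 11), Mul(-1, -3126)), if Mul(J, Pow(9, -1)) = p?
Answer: Rational(4881, 4) ≈ 1220.3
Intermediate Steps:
p = Rational(-11, 4) (p = Mul(Rational(1, 4), -11) = Rational(-11, 4) ≈ -2.7500)
J = Rational(-99, 4) (J = Mul(9, Rational(-11, 4)) = Rational(-99, 4) ≈ -24.750)
Add(Mul(Mul(7, J), 11), Mul(-1, -3126)) = Add(Mul(Mul(7, Rational(-99, 4)), 11), Mul(-1, -3126)) = Add(Mul(Rational(-693, 4), 11), 3126) = Add(Rational(-7623, 4), 3126) = Rational(4881, 4)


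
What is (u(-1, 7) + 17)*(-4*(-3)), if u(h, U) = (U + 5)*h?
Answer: 60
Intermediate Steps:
u(h, U) = h*(5 + U) (u(h, U) = (5 + U)*h = h*(5 + U))
(u(-1, 7) + 17)*(-4*(-3)) = (-(5 + 7) + 17)*(-4*(-3)) = (-1*12 + 17)*12 = (-12 + 17)*12 = 5*12 = 60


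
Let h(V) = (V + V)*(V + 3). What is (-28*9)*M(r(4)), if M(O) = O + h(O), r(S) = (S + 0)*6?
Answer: -332640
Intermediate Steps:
h(V) = 2*V*(3 + V) (h(V) = (2*V)*(3 + V) = 2*V*(3 + V))
r(S) = 6*S (r(S) = S*6 = 6*S)
M(O) = O + 2*O*(3 + O)
(-28*9)*M(r(4)) = (-28*9)*((6*4)*(7 + 2*(6*4))) = -6048*(7 + 2*24) = -6048*(7 + 48) = -6048*55 = -252*1320 = -332640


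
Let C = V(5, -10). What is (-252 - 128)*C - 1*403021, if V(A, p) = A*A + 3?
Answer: -413661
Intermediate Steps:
V(A, p) = 3 + A² (V(A, p) = A² + 3 = 3 + A²)
C = 28 (C = 3 + 5² = 3 + 25 = 28)
(-252 - 128)*C - 1*403021 = (-252 - 128)*28 - 1*403021 = -380*28 - 403021 = -10640 - 403021 = -413661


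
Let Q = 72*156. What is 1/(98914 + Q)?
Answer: 1/110146 ≈ 9.0789e-6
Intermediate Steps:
Q = 11232
1/(98914 + Q) = 1/(98914 + 11232) = 1/110146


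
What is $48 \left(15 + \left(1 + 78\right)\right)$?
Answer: $4512$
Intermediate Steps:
$48 \left(15 + \left(1 + 78\right)\right) = 48 \left(15 + 79\right) = 48 \cdot 94 = 4512$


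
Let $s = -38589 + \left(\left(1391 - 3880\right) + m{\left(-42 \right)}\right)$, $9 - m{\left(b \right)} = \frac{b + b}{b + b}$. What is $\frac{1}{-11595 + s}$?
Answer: $- \frac{1}{52665} \approx -1.8988 \cdot 10^{-5}$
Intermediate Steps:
$m{\left(b \right)} = 8$ ($m{\left(b \right)} = 9 - \frac{b + b}{b + b} = 9 - \frac{2 b}{2 b} = 9 - 2 b \frac{1}{2 b} = 9 - 1 = 8$)
$s = -41070$ ($s = -38589 + \left(\left(1391 - 3880\right) + 8\right) = -38589 + \left(-2489 + 8\right) = -38589 - 2481 = -41070$)
$\frac{1}{-11595 + s} = \frac{1}{-11595 - 41070} = \frac{1}{-52665} = - \frac{1}{52665}$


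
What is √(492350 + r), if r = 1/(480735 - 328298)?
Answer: √11440756136539587/152437 ≈ 701.68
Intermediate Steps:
r = 1/152437 ≈ 6.5601e-6
√(492350 + r) = √(492350 + 1/152437) = √(75052356951/152437) = √11440756136539587/152437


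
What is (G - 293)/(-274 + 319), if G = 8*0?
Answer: -293/45 ≈ -6.5111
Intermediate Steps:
G = 0
(G - 293)/(-274 + 319) = (0 - 293)/(-274 + 319) = -293/45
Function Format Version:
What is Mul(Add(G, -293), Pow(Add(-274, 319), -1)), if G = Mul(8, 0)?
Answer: Rational(-293, 45) ≈ -6.5111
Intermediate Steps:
G = 0
Mul(Add(G, -293), Pow(Add(-274, 319), -1)) = Mul(Add(0, -293), Pow(Add(-274, 319), -1)) = Mul(-293, Pow(45, -1)) = Mul(-293, Rational(1, 45)) = Rational(-293, 45)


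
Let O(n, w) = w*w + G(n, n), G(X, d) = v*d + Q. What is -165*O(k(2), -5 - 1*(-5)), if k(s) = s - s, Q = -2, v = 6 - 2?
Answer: 330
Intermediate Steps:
v = 4
k(s) = 0
G(X, d) = -2 + 4*d (G(X, d) = 4*d - 2 = -2 + 4*d)
O(n, w) = -2 + w² + 4*n (O(n, w) = w*w + (-2 + 4*n) = w² + (-2 + 4*n) = -2 + w² + 4*n)
-165*O(k(2), -5 - 1*(-5)) = -165*(-2 + (-5 - 1*(-5))² + 4*0) = -165*(-2 + (-5 + 5)² + 0) = -165*(-2 + 0² + 0) = -165*(-2 + 0 + 0) = -165*(-2) = 330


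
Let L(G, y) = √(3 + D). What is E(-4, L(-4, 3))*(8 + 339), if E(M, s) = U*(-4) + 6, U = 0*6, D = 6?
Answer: 2082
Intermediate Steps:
U = 0
L(G, y) = 3 (L(G, y) = √(3 + 6) = √9 = 3)
E(M, s) = 6 (E(M, s) = 0*(-4) + 6 = 0 + 6 = 6)
E(-4, L(-4, 3))*(8 + 339) = 6*(8 + 339) = 6*347 = 2082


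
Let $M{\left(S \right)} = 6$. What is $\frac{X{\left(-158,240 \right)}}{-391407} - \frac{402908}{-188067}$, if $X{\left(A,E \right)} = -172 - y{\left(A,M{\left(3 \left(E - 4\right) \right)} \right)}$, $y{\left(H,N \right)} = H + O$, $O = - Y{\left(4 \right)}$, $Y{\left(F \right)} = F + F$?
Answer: $\frac{4778852726}{2230628493} \approx 2.1424$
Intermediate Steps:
$Y{\left(F \right)} = 2 F$
$O = -8$ ($O = - 2 \cdot 4 = \left(-1\right) 8 = -8$)
$y{\left(H,N \right)} = -8 + H$ ($y{\left(H,N \right)} = H - 8 = -8 + H$)
$X{\left(A,E \right)} = -164 - A$ ($X{\left(A,E \right)} = -172 - \left(-8 + A\right) = -164 - A$)
$\frac{X{\left(-158,240 \right)}}{-391407} - \frac{402908}{-188067} = \frac{-164 - -158}{-391407} - \frac{402908}{-188067} = \left(-164 + 158\right) \left(- \frac{1}{391407}\right) - - \frac{36628}{17097} = \left(-6\right) \left(- \frac{1}{391407}\right) + \frac{36628}{17097} = \frac{2}{130469} + \frac{36628}{17097} = \frac{4778852726}{2230628493}$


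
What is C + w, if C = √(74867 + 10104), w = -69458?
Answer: -69458 + √84971 ≈ -69167.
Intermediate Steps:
C = √84971 ≈ 291.50
C + w = √84971 - 69458 = -69458 + √84971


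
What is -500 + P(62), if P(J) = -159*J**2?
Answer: -611696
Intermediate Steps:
-500 + P(62) = -500 - 159*62**2 = -500 - 159*3844 = -500 - 611196 = -611696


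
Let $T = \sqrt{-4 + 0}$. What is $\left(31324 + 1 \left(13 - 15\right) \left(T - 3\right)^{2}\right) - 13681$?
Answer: $17633 + 24 i \approx 17633.0 + 24.0 i$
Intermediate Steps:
$T = 2 i$ ($T = \sqrt{-4} = 2 i \approx 2.0 i$)
$\left(31324 + 1 \left(13 - 15\right) \left(T - 3\right)^{2}\right) - 13681 = \left(31324 + 1 \left(13 - 15\right) \left(2 i - 3\right)^{2}\right) - 13681 = \left(31324 + 1 \left(13 - 15\right) \left(-3 + 2 i\right)^{2}\right) - 13681 = \left(31324 + 1 \left(-2\right) \left(-3 + 2 i\right)^{2}\right) - 13681 = \left(31324 - 2 \left(-3 + 2 i\right)^{2}\right) - 13681 = 17643 - 2 \left(-3 + 2 i\right)^{2}$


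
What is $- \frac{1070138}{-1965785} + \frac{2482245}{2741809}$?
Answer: $\frac{7813673986967}{5389807005065} \approx 1.4497$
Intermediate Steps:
$- \frac{1070138}{-1965785} + \frac{2482245}{2741809} = \left(-1070138\right) \left(- \frac{1}{1965785}\right) + 2482245 \cdot \frac{1}{2741809} = \frac{1070138}{1965785} + \frac{2482245}{2741809} = \frac{7813673986967}{5389807005065}$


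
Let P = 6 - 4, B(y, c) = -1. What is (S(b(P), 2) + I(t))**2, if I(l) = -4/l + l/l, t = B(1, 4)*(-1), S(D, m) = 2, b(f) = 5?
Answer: 1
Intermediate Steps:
P = 2
t = 1 (t = -1*(-1) = 1)
I(l) = 1 - 4/l (I(l) = -4/l + 1 = 1 - 4/l)
(S(b(P), 2) + I(t))**2 = (2 + (-4 + 1)/1)**2 = (2 + 1*(-3))**2 = (2 - 3)**2 = (-1)**2 = 1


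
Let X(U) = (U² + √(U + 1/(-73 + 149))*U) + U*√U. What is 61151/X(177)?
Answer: 2323738/(177*(6726 + √255607 + 38*√177)) ≈ 1.6968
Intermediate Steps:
X(U) = U² + U^(3/2) + U*√(1/76 + U) (X(U) = (U² + √(U + 1/76)*U) + U^(3/2) = (U² + √(1/76 + U)*U) + U^(3/2) = (U² + U*√(1/76 + U)) + U^(3/2) = U² + U^(3/2) + U*√(1/76 + U))
61151/X(177) = 61151/(177² + 177^(3/2) + (1/38)*177*√(19 + 1444*177)) = 61151/(31329 + 177*√177 + (1/38)*177*√(19 + 255588)) = 61151/(31329 + 177*√177 + (1/38)*177*√255607) = 61151/(31329 + 177*√177 + 177*√255607/38)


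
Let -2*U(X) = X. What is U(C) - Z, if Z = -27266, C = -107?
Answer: 54639/2 ≈ 27320.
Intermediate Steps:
U(X) = -X/2
U(C) - Z = -½*(-107) - 1*(-27266) = 107/2 + 27266 = 54639/2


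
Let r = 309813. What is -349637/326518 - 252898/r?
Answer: -190897837045/101159521134 ≈ -1.8871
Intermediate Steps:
-349637/326518 - 252898/r = -349637/326518 - 252898/309813 = -190897837045/101159521134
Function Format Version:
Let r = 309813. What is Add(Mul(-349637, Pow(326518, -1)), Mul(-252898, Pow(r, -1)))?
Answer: Rational(-190897837045, 101159521134) ≈ -1.8871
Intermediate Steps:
Add(Mul(-349637, Pow(326518, -1)), Mul(-252898, Pow(r, -1))) = Add(Mul(-349637, Pow(326518, -1)), Mul(-252898, Pow(309813, -1))) = Add(Mul(-349637, Rational(1, 326518)), Mul(-252898, Rational(1, 309813))) = Add(Rational(-349637, 326518), Rational(-252898, 309813)) = Rational(-190897837045, 101159521134)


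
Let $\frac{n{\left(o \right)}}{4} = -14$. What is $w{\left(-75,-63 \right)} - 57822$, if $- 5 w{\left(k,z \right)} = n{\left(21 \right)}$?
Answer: $- \frac{289054}{5} \approx -57811.0$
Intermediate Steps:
$n{\left(o \right)} = -56$ ($n{\left(o \right)} = 4 \left(-14\right) = -56$)
$w{\left(k,z \right)} = \frac{56}{5}$ ($w{\left(k,z \right)} = \left(- \frac{1}{5}\right) \left(-56\right) = \frac{56}{5}$)
$w{\left(-75,-63 \right)} - 57822 = \frac{56}{5} - 57822 = - \frac{289054}{5}$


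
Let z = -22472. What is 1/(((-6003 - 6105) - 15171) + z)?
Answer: -1/49751 ≈ -2.0100e-5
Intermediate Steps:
1/(((-6003 - 6105) - 15171) + z) = 1/(((-6003 - 6105) - 15171) - 22472) = 1/((-12108 - 15171) - 22472) = 1/(-27279 - 22472) = 1/(-49751) = -1/49751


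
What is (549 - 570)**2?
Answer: 441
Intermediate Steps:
(549 - 570)**2 = (-21)**2 = 441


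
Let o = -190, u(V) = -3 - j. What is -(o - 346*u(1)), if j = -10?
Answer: 2612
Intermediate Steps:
u(V) = 7 (u(V) = -3 - 1*(-10) = -3 + 10 = 7)
-(o - 346*u(1)) = -(-190 - 346*7) = -(-190 - 2422) = -1*(-2612) = 2612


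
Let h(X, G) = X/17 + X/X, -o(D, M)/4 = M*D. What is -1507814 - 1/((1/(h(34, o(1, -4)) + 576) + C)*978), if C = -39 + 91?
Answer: -14799999582869/9815534 ≈ -1.5078e+6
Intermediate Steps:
o(D, M) = -4*D*M (o(D, M) = -4*M*D = -4*D*M)
h(X, G) = 1 + X/17 (h(X, G) = X*(1/17) + 1 = X/17 + 1 = 1 + X/17)
C = 52
-1507814 - 1/((1/(h(34, o(1, -4)) + 576) + C)*978) = -1507814 - 1/((1/((1 + (1/17)*34) + 576) + 52)*978) = -1507814 - 1/((1/((1 + 2) + 576) + 52)*978) = -1507814 - 1/((1/(3 + 576) + 52)*978) = -1507814 - 1/((1/579 + 52)*978) = -1507814 - 1/((30109/579)*978) = -1507814 - 1/9815534/193 = -1507814 - 1*193/9815534 = -1507814 - 193/9815534 = -14799999582869/9815534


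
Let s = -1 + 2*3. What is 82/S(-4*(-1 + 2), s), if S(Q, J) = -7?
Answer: -82/7 ≈ -11.714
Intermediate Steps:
s = 5 (s = -1 + 6 = 5)
82/S(-4*(-1 + 2), s) = 82/(-7) = 82*(-⅐) = -82/7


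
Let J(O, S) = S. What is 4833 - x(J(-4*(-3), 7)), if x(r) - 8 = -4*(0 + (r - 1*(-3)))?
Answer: 4865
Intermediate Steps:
x(r) = -4 - 4*r (x(r) = 8 - 4*(0 + (r - 1*(-3))) = 8 - 4*(0 + (r + 3)) = 8 - 4*(0 + (3 + r)) = 8 - 4*(3 + r) = 8 + (-12 - 4*r) = -4 - 4*r)
4833 - x(J(-4*(-3), 7)) = 4833 - (-4 - 4*7) = 4833 - (-4 - 28) = 4833 - 1*(-32) = 4833 + 32 = 4865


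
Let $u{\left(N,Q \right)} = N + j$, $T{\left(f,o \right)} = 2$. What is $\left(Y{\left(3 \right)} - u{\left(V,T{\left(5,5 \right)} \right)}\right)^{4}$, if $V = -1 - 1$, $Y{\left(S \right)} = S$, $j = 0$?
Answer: $625$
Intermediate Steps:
$V = -2$
$u{\left(N,Q \right)} = N$ ($u{\left(N,Q \right)} = N + 0 = N$)
$\left(Y{\left(3 \right)} - u{\left(V,T{\left(5,5 \right)} \right)}\right)^{4} = \left(3 - -2\right)^{4} = \left(3 + 2\right)^{4} = 5^{4} = 625$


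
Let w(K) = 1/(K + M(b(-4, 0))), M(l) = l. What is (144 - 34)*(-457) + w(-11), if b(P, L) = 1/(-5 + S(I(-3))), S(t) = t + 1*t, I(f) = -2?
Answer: -5027009/100 ≈ -50270.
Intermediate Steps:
S(t) = 2*t (S(t) = t + t = 2*t)
b(P, L) = -1/9 (b(P, L) = 1/(-5 + 2*(-2)) = 1/(-5 - 4) = 1/(-9) = -1/9)
w(K) = 1/(-1/9 + K) (w(K) = 1/(K - 1/9) = 1/(-1/9 + K))
(144 - 34)*(-457) + w(-11) = (144 - 34)*(-457) + 9/(-1 + 9*(-11)) = 110*(-457) + 9/(-1 - 99) = -50270 + 9/(-100) = -50270 + 9*(-1/100) = -50270 - 9/100 = -5027009/100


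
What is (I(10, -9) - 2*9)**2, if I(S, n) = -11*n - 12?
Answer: 4761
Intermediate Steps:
I(S, n) = -12 - 11*n
(I(10, -9) - 2*9)**2 = ((-12 - 11*(-9)) - 2*9)**2 = ((-12 + 99) - 18)**2 = (87 - 18)**2 = 69**2 = 4761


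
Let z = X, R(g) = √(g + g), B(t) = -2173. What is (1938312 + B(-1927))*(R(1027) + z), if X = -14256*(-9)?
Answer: 248414378256 + 1936139*√2054 ≈ 2.4850e+11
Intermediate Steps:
X = 128304
R(g) = √2*√g (R(g) = √(2*g) = √2*√g)
z = 128304
(1938312 + B(-1927))*(R(1027) + z) = (1938312 - 2173)*(√2*√1027 + 128304) = 1936139*(√2054 + 128304) = 1936139*(128304 + √2054) = 248414378256 + 1936139*√2054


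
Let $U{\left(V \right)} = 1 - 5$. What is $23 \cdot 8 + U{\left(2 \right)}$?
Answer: $180$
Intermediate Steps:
$U{\left(V \right)} = -4$
$23 \cdot 8 + U{\left(2 \right)} = 23 \cdot 8 - 4 = 184 - 4 = 180$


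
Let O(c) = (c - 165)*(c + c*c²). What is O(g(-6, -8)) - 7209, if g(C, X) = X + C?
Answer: 486473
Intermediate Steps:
g(C, X) = C + X
O(c) = (-165 + c)*(c + c³)
O(g(-6, -8)) - 7209 = (-6 - 8)*(-165 + (-6 - 8) + (-6 - 8)³ - 165*(-6 - 8)²) - 7209 = -14*(-165 - 14 + (-14)³ - 165*(-14)²) - 7209 = -14*(-165 - 14 - 2744 - 165*196) - 7209 = -14*(-165 - 14 - 2744 - 32340) - 7209 = -14*(-35263) - 7209 = 493682 - 7209 = 486473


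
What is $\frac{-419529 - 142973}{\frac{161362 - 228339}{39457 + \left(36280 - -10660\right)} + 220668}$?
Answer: $- \frac{48598485294}{19064986219} \approx -2.5491$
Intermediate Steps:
$\frac{-419529 - 142973}{\frac{161362 - 228339}{39457 + \left(36280 - -10660\right)} + 220668} = - \frac{562502}{- \frac{66977}{39457 + \left(36280 + 10660\right)} + 220668} = - \frac{562502}{- \frac{66977}{39457 + 46940} + 220668} = - \frac{562502}{- \frac{66977}{86397} + 220668} = - \frac{562502}{\frac{19064986219}{86397}} = \left(-562502\right) \frac{86397}{19064986219} = - \frac{48598485294}{19064986219}$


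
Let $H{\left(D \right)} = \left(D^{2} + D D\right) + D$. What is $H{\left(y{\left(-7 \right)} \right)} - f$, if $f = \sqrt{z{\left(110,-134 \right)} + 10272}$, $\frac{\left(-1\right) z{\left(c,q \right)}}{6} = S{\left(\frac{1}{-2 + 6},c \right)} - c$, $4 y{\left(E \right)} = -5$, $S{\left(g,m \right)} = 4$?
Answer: $\frac{15}{8} - 6 \sqrt{303} \approx -102.57$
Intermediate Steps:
$y{\left(E \right)} = - \frac{5}{4}$ ($y{\left(E \right)} = \frac{1}{4} \left(-5\right) = - \frac{5}{4}$)
$H{\left(D \right)} = D + 2 D^{2}$ ($H{\left(D \right)} = \left(D^{2} + D^{2}\right) + D = 2 D^{2} + D = D + 2 D^{2}$)
$z{\left(c,q \right)} = -24 + 6 c$ ($z{\left(c,q \right)} = - 6 \left(4 - c\right) = -24 + 6 c$)
$f = 6 \sqrt{303}$ ($f = \sqrt{\left(-24 + 6 \cdot 110\right) + 10272} = \sqrt{\left(-24 + 660\right) + 10272} = \sqrt{636 + 10272} = \sqrt{10908} = 6 \sqrt{303} \approx 104.44$)
$H{\left(y{\left(-7 \right)} \right)} - f = - \frac{5 \left(1 + 2 \left(- \frac{5}{4}\right)\right)}{4} - 6 \sqrt{303} = - \frac{5 \left(1 - \frac{5}{2}\right)}{4} - 6 \sqrt{303} = \left(- \frac{5}{4}\right) \left(- \frac{3}{2}\right) - 6 \sqrt{303} = \frac{15}{8} - 6 \sqrt{303}$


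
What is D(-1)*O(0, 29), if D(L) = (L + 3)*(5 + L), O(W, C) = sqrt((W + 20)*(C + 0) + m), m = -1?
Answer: 8*sqrt(579) ≈ 192.50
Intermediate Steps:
O(W, C) = sqrt(-1 + C*(20 + W)) (O(W, C) = sqrt((W + 20)*(C + 0) - 1) = sqrt((20 + W)*C - 1) = sqrt(C*(20 + W) - 1) = sqrt(-1 + C*(20 + W)))
D(L) = (3 + L)*(5 + L)
D(-1)*O(0, 29) = (15 + (-1)**2 + 8*(-1))*sqrt(-1 + 20*29 + 29*0) = (15 + 1 - 8)*sqrt(-1 + 580 + 0) = 8*sqrt(579)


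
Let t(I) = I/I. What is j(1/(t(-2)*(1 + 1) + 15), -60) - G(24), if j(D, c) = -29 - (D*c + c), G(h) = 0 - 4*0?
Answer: 587/17 ≈ 34.529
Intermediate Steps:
t(I) = 1
G(h) = 0 (G(h) = 0 + 0 = 0)
j(D, c) = -29 - c - D*c (j(D, c) = -29 - (c + D*c) = -29 + (-c - D*c) = -29 - c - D*c)
j(1/(t(-2)*(1 + 1) + 15), -60) - G(24) = (-29 - 1*(-60) - 1*(-60)/(1*(1 + 1) + 15)) - 1*0 = (-29 + 60 - 1*(-60)/(1*2 + 15)) + 0 = (-29 + 60 - 1*(-60)/(2 + 15)) + 0 = (-29 + 60 - 1*(-60)/17) + 0 = (-29 + 60 - 1*1/17*(-60)) + 0 = (-29 + 60 + 60/17) + 0 = 587/17 + 0 = 587/17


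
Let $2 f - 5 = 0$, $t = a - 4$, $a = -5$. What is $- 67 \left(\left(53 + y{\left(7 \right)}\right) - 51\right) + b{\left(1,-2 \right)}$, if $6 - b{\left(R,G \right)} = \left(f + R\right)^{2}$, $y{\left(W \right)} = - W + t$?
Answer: $\frac{3727}{4} \approx 931.75$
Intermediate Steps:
$t = -9$ ($t = -5 - 4 = -9$)
$f = \frac{5}{2}$ ($f = \frac{5}{2} + \frac{1}{2} \cdot 0 = \frac{5}{2} + 0 = \frac{5}{2} \approx 2.5$)
$y{\left(W \right)} = -9 - W$ ($y{\left(W \right)} = - W - 9 = -9 - W$)
$b{\left(R,G \right)} = 6 - \left(\frac{5}{2} + R\right)^{2}$
$- 67 \left(\left(53 + y{\left(7 \right)}\right) - 51\right) + b{\left(1,-2 \right)} = - 67 \left(\left(53 - 16\right) - 51\right) + \left(6 - \frac{\left(5 + 2 \cdot 1\right)^{2}}{4}\right) = - 67 \left(\left(53 - 16\right) - 51\right) + \left(6 - \frac{\left(5 + 2\right)^{2}}{4}\right) = - 67 \left(\left(53 - 16\right) - 51\right) + \left(6 - \frac{7^{2}}{4}\right) = - 67 \left(37 - 51\right) + \left(6 - \frac{49}{4}\right) = \left(-67\right) \left(-14\right) + \left(6 - \frac{49}{4}\right) = 938 - \frac{25}{4} = \frac{3727}{4}$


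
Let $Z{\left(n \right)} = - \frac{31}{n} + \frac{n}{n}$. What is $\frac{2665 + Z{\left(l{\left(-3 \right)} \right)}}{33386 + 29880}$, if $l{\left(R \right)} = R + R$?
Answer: $\frac{16027}{379596} \approx 0.042221$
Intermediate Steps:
$l{\left(R \right)} = 2 R$
$Z{\left(n \right)} = 1 - \frac{31}{n}$ ($Z{\left(n \right)} = - \frac{31}{n} + 1 = 1 - \frac{31}{n}$)
$\frac{2665 + Z{\left(l{\left(-3 \right)} \right)}}{33386 + 29880} = \frac{2665 + \frac{-31 + 2 \left(-3\right)}{2 \left(-3\right)}}{33386 + 29880} = \frac{2665 + \frac{-31 - 6}{-6}}{63266} = \left(2665 - - \frac{37}{6}\right) \frac{1}{63266} = \left(2665 + \frac{37}{6}\right) \frac{1}{63266} = \frac{16027}{6} \cdot \frac{1}{63266} = \frac{16027}{379596}$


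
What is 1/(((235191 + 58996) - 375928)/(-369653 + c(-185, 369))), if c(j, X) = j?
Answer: 369838/81741 ≈ 4.5245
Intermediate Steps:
1/(((235191 + 58996) - 375928)/(-369653 + c(-185, 369))) = 1/(((235191 + 58996) - 375928)/(-369653 - 185)) = 1/((294187 - 375928)/(-369838)) = 1/(-81741*(-1/369838)) = 1/(81741/369838) = 369838/81741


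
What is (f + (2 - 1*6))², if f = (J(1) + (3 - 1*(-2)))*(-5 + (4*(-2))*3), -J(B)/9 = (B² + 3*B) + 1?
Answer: 1336336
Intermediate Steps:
J(B) = -9 - 27*B - 9*B² (J(B) = -9*((B² + 3*B) + 1) = -9*(1 + B² + 3*B) = -9 - 27*B - 9*B²)
f = 1160 (f = ((-9 - 27*1 - 9*1²) + (3 - 1*(-2)))*(-5 + (4*(-2))*3) = ((-9 - 27 - 9*1) + (3 + 2))*(-5 - 8*3) = ((-9 - 27 - 9) + 5)*(-5 - 24) = (-45 + 5)*(-29) = -40*(-29) = 1160)
(f + (2 - 1*6))² = (1160 + (2 - 1*6))² = (1160 + (2 - 6))² = (1160 - 4)² = 1156² = 1336336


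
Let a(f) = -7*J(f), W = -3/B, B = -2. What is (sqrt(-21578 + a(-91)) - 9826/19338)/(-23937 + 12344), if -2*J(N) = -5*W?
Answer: 4913/112092717 - I*sqrt(86417)/23186 ≈ 4.383e-5 - 0.012679*I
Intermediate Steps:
W = 3/2 (W = -3/(-2) = -3*(-1/2) = 3/2 ≈ 1.5000)
J(N) = 15/4 (J(N) = -(-5)*3/(2*2) = -1/2*(-15/2) = 15/4)
a(f) = -105/4 (a(f) = -7*15/4 = -105/4)
(sqrt(-21578 + a(-91)) - 9826/19338)/(-23937 + 12344) = (sqrt(-21578 - 105/4) - 9826/19338)/(-23937 + 12344) = (sqrt(-86417/4) - 9826/19338)/(-11593) = (I*sqrt(86417)/2 - 1*4913/9669)*(-1/11593) = (I*sqrt(86417)/2 - 4913/9669)*(-1/11593) = (-4913/9669 + I*sqrt(86417)/2)*(-1/11593) = 4913/112092717 - I*sqrt(86417)/23186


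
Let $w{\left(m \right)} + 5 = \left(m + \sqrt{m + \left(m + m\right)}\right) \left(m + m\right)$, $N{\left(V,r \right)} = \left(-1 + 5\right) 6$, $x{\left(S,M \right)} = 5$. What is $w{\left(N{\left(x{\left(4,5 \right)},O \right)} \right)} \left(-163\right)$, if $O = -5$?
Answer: $-186961 - 46944 \sqrt{2} \approx -2.5335 \cdot 10^{5}$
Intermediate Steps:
$N{\left(V,r \right)} = 24$ ($N{\left(V,r \right)} = 4 \cdot 6 = 24$)
$w{\left(m \right)} = -5 + 2 m \left(m + \sqrt{3} \sqrt{m}\right)$ ($w{\left(m \right)} = -5 + \left(m + \sqrt{m + \left(m + m\right)}\right) \left(m + m\right) = -5 + \left(m + \sqrt{m + 2 m}\right) 2 m = -5 + \left(m + \sqrt{3 m}\right) 2 m = -5 + \left(m + \sqrt{3} \sqrt{m}\right) 2 m = -5 + 2 m \left(m + \sqrt{3} \sqrt{m}\right)$)
$w{\left(N{\left(x{\left(4,5 \right)},O \right)} \right)} \left(-163\right) = \left(-5 + 2 \cdot 24^{2} + 2 \sqrt{3} \cdot 24^{\frac{3}{2}}\right) \left(-163\right) = \left(-5 + 2 \cdot 576 + 2 \sqrt{3} \cdot 48 \sqrt{6}\right) \left(-163\right) = \left(-5 + 1152 + 288 \sqrt{2}\right) \left(-163\right) = \left(1147 + 288 \sqrt{2}\right) \left(-163\right) = -186961 - 46944 \sqrt{2}$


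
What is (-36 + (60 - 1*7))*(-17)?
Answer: -289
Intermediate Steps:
(-36 + (60 - 1*7))*(-17) = (-36 + (60 - 7))*(-17) = (-36 + 53)*(-17) = 17*(-17) = -289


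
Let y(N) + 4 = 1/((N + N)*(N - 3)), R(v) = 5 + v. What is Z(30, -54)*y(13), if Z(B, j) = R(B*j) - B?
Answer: 341831/52 ≈ 6573.7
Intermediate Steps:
y(N) = -4 + 1/(2*N*(-3 + N)) (y(N) = -4 + 1/((N + N)*(N - 3)) = -4 + 1/((2*N)*(-3 + N)) = -4 + 1/(2*N*(-3 + N)))
Z(B, j) = 5 - B + B*j (Z(B, j) = (5 + B*j) - B = 5 - B + B*j)
Z(30, -54)*y(13) = (5 - 1*30 + 30*(-54))*((½)*(1 - 8*13² + 24*13)/(13*(-3 + 13))) = (5 - 30 - 1620)*((½)*(1/13)*(1 - 8*169 + 312)/10) = -1645*(1 - 1352 + 312)/(2*13*10) = -1645*(-1039)/(2*13*10) = -1645*(-1039/260) = 341831/52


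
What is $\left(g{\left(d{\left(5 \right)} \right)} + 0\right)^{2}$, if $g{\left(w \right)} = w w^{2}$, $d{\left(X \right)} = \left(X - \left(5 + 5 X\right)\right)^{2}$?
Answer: $59604644775390625$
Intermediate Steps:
$d{\left(X \right)} = \left(-5 - 4 X\right)^{2}$ ($d{\left(X \right)} = \left(X - \left(5 + 5 X\right)\right)^{2} = \left(-5 - 4 X\right)^{2}$)
$g{\left(w \right)} = w^{3}$
$\left(g{\left(d{\left(5 \right)} \right)} + 0\right)^{2} = \left(\left(\left(5 + 4 \cdot 5\right)^{2}\right)^{3} + 0\right)^{2} = \left(\left(\left(5 + 20\right)^{2}\right)^{3} + 0\right)^{2} = \left(\left(25^{2}\right)^{3} + 0\right)^{2} = \left(625^{3} + 0\right)^{2} = \left(244140625 + 0\right)^{2} = 244140625^{2} = 59604644775390625$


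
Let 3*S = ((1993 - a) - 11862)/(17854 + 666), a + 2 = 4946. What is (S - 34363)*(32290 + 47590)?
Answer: -3812718516721/1389 ≈ -2.7449e+9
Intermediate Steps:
a = 4944 (a = -2 + 4946 = 4944)
S = -14813/55560 (S = (((1993 - 1*4944) - 11862)/(17854 + 666))/3 = (((1993 - 4944) - 11862)/18520)/3 = ((-2951 - 11862)*(1/18520))/3 = (-14813*1/18520)/3 = (⅓)*(-14813/18520) = -14813/55560 ≈ -0.26661)
(S - 34363)*(32290 + 47590) = (-14813/55560 - 34363)*(32290 + 47590) = -1909223093/55560*79880 = -3812718516721/1389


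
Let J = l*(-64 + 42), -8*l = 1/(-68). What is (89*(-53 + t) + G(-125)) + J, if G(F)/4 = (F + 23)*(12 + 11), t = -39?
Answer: -4779595/272 ≈ -17572.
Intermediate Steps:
l = 1/544 (l = -1/8/(-68) = -1/8*(-1/68) = 1/544 ≈ 0.0018382)
G(F) = 2116 + 92*F (G(F) = 4*((F + 23)*(12 + 11)) = 4*((23 + F)*23) = 4*(529 + 23*F) = 2116 + 92*F)
J = -11/272 (J = (-64 + 42)/544 = (1/544)*(-22) = -11/272 ≈ -0.040441)
(89*(-53 + t) + G(-125)) + J = (89*(-53 - 39) + (2116 + 92*(-125))) - 11/272 = (89*(-92) + (2116 - 11500)) - 11/272 = (-8188 - 9384) - 11/272 = -17572 - 11/272 = -4779595/272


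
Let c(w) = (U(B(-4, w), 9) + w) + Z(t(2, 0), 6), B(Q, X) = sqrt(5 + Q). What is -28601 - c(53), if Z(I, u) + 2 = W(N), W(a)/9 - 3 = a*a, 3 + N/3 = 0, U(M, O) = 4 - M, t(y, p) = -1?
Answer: -29411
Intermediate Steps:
N = -9 (N = -9 + 3*0 = -9 + 0 = -9)
W(a) = 27 + 9*a**2 (W(a) = 27 + 9*(a*a) = 27 + 9*a**2)
Z(I, u) = 754 (Z(I, u) = -2 + (27 + 9*(-9)**2) = -2 + (27 + 9*81) = -2 + (27 + 729) = -2 + 756 = 754)
c(w) = 757 + w (c(w) = ((4 - sqrt(5 - 4)) + w) + 754 = ((4 - sqrt(1)) + w) + 754 = ((4 - 1*1) + w) + 754 = ((4 - 1) + w) + 754 = (3 + w) + 754 = 757 + w)
-28601 - c(53) = -28601 - (757 + 53) = -28601 - 1*810 = -28601 - 810 = -29411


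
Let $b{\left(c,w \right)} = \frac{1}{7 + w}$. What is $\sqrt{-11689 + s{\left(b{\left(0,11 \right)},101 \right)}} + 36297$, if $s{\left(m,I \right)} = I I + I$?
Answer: $36297 + i \sqrt{1387} \approx 36297.0 + 37.242 i$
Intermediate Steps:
$s{\left(m,I \right)} = I + I^{2}$ ($s{\left(m,I \right)} = I^{2} + I = I + I^{2}$)
$\sqrt{-11689 + s{\left(b{\left(0,11 \right)},101 \right)}} + 36297 = \sqrt{-11689 + 101 \left(1 + 101\right)} + 36297 = \sqrt{-11689 + 101 \cdot 102} + 36297 = \sqrt{-11689 + 10302} + 36297 = \sqrt{-1387} + 36297 = i \sqrt{1387} + 36297 = 36297 + i \sqrt{1387}$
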